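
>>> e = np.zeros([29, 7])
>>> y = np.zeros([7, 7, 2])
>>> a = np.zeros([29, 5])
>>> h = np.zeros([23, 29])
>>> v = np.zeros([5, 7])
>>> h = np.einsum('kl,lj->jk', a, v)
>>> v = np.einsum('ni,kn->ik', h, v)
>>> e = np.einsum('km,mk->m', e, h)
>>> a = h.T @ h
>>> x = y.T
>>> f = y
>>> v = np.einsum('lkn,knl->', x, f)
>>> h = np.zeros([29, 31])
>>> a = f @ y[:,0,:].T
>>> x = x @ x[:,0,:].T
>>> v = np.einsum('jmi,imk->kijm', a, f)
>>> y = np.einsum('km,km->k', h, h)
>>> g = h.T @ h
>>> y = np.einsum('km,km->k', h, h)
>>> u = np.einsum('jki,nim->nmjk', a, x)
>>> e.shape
(7,)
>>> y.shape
(29,)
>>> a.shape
(7, 7, 7)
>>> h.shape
(29, 31)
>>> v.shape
(2, 7, 7, 7)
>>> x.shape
(2, 7, 2)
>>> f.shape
(7, 7, 2)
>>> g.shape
(31, 31)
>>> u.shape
(2, 2, 7, 7)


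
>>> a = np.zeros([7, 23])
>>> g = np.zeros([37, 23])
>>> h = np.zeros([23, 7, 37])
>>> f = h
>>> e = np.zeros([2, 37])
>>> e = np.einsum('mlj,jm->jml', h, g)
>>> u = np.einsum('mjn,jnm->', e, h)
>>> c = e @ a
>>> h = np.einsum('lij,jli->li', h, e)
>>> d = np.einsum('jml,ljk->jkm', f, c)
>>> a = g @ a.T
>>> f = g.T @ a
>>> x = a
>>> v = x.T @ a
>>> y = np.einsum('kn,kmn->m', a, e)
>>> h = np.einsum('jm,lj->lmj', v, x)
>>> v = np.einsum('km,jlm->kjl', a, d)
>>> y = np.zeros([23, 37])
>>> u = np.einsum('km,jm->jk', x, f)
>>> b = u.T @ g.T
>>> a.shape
(37, 7)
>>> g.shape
(37, 23)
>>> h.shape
(37, 7, 7)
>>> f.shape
(23, 7)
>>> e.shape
(37, 23, 7)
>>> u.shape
(23, 37)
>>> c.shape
(37, 23, 23)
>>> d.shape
(23, 23, 7)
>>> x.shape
(37, 7)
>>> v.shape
(37, 23, 23)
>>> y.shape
(23, 37)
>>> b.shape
(37, 37)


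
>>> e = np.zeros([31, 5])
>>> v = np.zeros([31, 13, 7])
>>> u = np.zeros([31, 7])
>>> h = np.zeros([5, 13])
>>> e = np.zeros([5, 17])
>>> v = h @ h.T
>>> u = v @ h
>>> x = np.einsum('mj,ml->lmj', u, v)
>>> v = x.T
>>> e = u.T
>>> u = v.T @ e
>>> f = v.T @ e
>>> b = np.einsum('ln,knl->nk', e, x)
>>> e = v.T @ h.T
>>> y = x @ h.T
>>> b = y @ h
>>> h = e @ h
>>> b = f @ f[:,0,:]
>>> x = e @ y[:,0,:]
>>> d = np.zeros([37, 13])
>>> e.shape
(5, 5, 5)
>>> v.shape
(13, 5, 5)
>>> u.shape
(5, 5, 5)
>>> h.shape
(5, 5, 13)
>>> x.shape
(5, 5, 5)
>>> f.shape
(5, 5, 5)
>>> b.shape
(5, 5, 5)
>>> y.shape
(5, 5, 5)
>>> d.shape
(37, 13)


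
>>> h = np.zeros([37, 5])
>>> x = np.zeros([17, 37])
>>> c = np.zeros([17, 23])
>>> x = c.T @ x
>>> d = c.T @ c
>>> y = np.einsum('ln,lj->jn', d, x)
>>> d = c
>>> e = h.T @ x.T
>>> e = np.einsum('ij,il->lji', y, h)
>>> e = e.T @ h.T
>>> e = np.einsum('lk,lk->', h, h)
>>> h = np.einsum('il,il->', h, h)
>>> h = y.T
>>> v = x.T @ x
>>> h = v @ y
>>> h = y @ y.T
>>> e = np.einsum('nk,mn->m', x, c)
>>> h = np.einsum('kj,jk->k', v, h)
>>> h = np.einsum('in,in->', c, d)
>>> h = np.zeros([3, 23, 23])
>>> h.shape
(3, 23, 23)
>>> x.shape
(23, 37)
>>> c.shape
(17, 23)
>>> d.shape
(17, 23)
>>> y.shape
(37, 23)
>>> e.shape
(17,)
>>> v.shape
(37, 37)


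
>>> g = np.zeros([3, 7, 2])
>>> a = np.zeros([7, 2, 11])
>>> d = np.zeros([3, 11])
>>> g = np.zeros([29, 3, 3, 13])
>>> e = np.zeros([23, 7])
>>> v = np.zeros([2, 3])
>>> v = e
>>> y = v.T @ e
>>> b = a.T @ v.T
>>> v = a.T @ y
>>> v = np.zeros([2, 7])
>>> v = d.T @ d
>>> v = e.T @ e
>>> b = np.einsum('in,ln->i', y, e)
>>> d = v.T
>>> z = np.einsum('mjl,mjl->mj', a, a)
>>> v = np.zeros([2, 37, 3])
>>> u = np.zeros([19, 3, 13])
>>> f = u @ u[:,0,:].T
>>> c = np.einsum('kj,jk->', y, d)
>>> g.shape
(29, 3, 3, 13)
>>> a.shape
(7, 2, 11)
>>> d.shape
(7, 7)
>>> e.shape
(23, 7)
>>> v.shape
(2, 37, 3)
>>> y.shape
(7, 7)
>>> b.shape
(7,)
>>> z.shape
(7, 2)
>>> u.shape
(19, 3, 13)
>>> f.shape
(19, 3, 19)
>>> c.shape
()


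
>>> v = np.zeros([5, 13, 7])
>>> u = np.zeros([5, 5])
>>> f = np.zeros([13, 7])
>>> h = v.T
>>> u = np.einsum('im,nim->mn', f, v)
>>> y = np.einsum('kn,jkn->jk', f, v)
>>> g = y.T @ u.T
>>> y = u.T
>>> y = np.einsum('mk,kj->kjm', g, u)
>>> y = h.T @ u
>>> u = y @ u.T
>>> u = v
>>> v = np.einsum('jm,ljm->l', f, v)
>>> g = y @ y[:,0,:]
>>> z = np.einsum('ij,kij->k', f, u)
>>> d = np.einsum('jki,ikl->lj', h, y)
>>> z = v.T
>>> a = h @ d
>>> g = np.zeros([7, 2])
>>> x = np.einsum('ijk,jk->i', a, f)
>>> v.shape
(5,)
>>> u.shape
(5, 13, 7)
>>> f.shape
(13, 7)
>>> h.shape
(7, 13, 5)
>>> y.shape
(5, 13, 5)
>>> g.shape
(7, 2)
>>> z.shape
(5,)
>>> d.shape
(5, 7)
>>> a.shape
(7, 13, 7)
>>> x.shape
(7,)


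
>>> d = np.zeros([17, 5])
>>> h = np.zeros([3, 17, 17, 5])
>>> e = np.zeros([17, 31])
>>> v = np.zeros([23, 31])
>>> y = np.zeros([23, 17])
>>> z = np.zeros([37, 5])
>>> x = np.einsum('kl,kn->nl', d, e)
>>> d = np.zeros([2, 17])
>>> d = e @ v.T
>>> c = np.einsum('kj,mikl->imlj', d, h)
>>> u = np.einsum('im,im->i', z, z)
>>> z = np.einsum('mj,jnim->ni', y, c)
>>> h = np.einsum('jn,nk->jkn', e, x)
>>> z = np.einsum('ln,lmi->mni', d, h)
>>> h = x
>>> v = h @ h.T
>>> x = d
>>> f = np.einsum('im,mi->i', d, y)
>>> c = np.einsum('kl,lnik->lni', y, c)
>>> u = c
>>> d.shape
(17, 23)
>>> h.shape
(31, 5)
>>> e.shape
(17, 31)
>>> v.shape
(31, 31)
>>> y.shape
(23, 17)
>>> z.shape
(5, 23, 31)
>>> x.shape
(17, 23)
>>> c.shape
(17, 3, 5)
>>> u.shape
(17, 3, 5)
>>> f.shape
(17,)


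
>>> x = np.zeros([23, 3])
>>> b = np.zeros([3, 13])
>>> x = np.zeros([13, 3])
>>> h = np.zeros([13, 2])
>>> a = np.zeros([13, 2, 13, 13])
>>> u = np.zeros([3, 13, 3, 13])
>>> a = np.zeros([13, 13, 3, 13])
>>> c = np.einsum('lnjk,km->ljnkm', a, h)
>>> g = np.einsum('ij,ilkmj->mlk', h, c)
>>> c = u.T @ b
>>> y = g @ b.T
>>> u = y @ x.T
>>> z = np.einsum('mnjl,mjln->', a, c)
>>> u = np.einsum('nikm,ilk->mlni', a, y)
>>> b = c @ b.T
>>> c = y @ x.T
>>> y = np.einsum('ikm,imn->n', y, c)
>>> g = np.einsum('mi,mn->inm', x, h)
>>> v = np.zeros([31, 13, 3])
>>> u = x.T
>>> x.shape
(13, 3)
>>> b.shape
(13, 3, 13, 3)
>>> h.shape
(13, 2)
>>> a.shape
(13, 13, 3, 13)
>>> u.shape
(3, 13)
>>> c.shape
(13, 3, 13)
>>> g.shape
(3, 2, 13)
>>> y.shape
(13,)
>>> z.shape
()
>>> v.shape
(31, 13, 3)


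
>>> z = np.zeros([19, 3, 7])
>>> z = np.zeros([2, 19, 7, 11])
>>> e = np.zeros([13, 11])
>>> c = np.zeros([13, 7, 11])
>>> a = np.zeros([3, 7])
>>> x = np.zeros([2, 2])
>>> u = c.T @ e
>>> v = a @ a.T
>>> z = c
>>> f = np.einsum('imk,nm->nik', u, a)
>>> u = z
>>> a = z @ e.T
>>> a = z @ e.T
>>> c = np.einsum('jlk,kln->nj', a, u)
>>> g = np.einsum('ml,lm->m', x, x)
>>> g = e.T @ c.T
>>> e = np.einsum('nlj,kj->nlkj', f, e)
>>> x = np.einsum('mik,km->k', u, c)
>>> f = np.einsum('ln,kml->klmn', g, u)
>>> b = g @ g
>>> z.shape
(13, 7, 11)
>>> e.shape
(3, 11, 13, 11)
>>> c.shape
(11, 13)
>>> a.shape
(13, 7, 13)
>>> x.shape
(11,)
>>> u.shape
(13, 7, 11)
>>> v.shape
(3, 3)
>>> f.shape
(13, 11, 7, 11)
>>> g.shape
(11, 11)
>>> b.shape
(11, 11)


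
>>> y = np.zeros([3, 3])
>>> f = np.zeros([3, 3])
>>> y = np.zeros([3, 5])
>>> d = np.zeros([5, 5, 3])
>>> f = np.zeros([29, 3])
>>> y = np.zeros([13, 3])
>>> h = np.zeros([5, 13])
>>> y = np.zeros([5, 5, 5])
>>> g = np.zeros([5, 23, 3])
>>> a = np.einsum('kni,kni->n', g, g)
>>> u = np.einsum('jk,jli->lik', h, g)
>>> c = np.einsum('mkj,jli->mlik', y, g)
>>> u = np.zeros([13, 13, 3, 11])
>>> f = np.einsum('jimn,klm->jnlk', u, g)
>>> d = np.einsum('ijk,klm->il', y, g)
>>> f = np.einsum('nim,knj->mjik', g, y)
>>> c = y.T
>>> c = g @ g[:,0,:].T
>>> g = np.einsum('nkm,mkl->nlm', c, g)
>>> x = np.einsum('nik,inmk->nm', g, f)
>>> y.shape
(5, 5, 5)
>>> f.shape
(3, 5, 23, 5)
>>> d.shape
(5, 23)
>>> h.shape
(5, 13)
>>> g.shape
(5, 3, 5)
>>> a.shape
(23,)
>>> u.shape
(13, 13, 3, 11)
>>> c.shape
(5, 23, 5)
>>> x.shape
(5, 23)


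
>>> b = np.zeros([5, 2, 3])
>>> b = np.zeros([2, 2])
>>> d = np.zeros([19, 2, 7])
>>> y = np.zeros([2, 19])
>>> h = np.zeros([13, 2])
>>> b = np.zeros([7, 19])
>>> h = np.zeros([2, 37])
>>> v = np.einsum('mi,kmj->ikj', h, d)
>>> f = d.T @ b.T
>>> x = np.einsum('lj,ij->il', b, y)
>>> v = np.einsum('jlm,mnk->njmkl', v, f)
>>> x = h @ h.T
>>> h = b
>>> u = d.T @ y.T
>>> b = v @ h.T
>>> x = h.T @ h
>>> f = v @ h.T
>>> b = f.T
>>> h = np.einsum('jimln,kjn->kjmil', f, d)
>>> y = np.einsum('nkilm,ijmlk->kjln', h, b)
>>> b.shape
(7, 7, 7, 37, 2)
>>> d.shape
(19, 2, 7)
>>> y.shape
(2, 7, 37, 19)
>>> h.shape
(19, 2, 7, 37, 7)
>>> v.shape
(2, 37, 7, 7, 19)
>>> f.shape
(2, 37, 7, 7, 7)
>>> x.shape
(19, 19)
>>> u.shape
(7, 2, 2)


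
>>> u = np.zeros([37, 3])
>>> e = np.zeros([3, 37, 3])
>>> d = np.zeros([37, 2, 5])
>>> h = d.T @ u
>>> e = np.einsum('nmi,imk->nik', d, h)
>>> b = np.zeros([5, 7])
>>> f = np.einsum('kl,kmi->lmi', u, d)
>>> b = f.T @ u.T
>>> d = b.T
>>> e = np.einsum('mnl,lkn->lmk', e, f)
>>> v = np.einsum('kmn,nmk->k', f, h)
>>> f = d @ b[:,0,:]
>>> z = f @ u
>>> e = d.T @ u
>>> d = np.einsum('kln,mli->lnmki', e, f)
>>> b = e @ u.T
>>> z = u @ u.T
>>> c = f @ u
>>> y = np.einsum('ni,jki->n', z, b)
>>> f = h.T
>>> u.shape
(37, 3)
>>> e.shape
(5, 2, 3)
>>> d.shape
(2, 3, 37, 5, 37)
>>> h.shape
(5, 2, 3)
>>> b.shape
(5, 2, 37)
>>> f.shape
(3, 2, 5)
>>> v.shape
(3,)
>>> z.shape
(37, 37)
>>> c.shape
(37, 2, 3)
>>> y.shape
(37,)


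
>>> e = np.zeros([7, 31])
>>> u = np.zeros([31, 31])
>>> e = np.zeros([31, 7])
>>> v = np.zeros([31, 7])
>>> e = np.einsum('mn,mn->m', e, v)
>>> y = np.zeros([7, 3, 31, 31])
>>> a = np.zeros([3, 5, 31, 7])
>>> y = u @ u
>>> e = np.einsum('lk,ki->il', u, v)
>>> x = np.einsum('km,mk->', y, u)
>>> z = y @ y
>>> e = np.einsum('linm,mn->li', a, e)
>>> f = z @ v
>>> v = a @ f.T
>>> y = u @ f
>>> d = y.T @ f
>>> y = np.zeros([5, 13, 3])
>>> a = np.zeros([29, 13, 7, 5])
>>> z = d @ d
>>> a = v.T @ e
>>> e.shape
(3, 5)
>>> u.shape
(31, 31)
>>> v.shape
(3, 5, 31, 31)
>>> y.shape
(5, 13, 3)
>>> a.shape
(31, 31, 5, 5)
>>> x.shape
()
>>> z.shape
(7, 7)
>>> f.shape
(31, 7)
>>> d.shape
(7, 7)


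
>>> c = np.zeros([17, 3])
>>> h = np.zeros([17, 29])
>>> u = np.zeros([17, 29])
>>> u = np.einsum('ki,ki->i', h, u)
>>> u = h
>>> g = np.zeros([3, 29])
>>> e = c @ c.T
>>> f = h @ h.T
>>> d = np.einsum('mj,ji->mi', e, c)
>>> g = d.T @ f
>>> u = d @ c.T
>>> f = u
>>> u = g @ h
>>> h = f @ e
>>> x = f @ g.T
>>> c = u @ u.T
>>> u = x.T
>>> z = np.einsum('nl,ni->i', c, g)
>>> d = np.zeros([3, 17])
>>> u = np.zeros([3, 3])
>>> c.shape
(3, 3)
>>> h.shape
(17, 17)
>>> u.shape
(3, 3)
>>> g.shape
(3, 17)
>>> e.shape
(17, 17)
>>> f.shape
(17, 17)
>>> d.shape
(3, 17)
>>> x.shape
(17, 3)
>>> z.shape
(17,)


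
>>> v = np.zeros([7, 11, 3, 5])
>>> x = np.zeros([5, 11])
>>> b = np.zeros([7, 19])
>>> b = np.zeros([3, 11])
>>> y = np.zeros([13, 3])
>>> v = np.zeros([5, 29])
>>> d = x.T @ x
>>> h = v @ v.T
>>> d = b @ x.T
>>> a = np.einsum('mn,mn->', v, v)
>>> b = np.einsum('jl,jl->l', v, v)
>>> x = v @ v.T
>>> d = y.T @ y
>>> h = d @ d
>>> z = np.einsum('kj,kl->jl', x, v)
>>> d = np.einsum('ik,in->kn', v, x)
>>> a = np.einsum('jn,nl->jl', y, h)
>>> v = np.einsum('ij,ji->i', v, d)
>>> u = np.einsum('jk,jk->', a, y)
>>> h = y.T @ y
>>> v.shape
(5,)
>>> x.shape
(5, 5)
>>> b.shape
(29,)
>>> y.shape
(13, 3)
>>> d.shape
(29, 5)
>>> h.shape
(3, 3)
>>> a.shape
(13, 3)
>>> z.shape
(5, 29)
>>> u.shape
()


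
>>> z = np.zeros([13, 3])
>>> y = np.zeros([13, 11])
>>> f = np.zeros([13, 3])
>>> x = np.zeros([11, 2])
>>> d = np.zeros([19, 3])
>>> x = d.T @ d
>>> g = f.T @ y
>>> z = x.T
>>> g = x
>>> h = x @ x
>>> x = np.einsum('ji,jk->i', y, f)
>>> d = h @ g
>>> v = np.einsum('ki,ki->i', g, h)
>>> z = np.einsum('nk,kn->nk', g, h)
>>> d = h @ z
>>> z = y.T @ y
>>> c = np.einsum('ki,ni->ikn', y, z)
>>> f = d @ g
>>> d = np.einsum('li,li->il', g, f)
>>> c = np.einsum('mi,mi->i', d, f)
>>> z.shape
(11, 11)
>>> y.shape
(13, 11)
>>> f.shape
(3, 3)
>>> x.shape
(11,)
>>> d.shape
(3, 3)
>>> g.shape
(3, 3)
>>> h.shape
(3, 3)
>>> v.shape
(3,)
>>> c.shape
(3,)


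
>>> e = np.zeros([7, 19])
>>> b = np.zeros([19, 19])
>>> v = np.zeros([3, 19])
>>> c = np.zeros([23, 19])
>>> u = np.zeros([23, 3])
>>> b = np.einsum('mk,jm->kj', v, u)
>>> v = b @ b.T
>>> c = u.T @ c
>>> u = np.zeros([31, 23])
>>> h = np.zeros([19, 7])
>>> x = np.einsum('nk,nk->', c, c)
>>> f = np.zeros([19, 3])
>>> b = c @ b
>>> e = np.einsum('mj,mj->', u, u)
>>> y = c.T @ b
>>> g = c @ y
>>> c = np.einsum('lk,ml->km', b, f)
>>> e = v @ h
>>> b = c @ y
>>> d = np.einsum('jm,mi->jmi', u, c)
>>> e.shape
(19, 7)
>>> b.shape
(23, 23)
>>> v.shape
(19, 19)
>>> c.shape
(23, 19)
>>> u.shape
(31, 23)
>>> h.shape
(19, 7)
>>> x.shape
()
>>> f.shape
(19, 3)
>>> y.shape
(19, 23)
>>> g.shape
(3, 23)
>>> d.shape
(31, 23, 19)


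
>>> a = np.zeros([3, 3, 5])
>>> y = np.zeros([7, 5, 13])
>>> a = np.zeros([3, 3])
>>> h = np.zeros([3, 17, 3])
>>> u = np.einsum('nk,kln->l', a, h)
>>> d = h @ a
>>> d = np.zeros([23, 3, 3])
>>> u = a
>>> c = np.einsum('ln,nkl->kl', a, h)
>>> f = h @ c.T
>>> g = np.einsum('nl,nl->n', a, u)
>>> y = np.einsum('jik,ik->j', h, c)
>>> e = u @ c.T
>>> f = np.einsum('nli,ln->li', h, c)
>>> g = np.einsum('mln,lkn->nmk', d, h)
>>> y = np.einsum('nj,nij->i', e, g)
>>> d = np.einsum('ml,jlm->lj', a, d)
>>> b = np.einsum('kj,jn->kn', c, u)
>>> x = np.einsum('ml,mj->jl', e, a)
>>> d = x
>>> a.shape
(3, 3)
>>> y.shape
(23,)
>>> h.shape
(3, 17, 3)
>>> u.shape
(3, 3)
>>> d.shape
(3, 17)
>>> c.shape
(17, 3)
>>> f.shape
(17, 3)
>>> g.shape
(3, 23, 17)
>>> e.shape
(3, 17)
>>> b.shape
(17, 3)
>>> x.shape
(3, 17)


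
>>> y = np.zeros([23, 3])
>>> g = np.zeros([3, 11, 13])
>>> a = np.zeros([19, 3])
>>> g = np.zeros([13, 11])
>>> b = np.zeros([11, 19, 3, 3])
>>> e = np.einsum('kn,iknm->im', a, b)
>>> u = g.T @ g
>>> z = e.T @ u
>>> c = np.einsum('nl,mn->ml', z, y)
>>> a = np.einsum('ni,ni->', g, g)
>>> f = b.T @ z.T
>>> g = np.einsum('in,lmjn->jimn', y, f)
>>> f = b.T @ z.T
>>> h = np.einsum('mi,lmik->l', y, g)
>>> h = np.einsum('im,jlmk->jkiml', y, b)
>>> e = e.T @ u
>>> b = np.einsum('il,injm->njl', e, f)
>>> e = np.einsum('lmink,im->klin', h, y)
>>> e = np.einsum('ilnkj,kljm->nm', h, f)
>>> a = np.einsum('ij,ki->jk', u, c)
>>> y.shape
(23, 3)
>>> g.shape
(19, 23, 3, 3)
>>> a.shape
(11, 23)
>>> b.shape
(3, 19, 11)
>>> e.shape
(23, 3)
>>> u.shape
(11, 11)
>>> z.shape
(3, 11)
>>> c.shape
(23, 11)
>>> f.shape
(3, 3, 19, 3)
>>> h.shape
(11, 3, 23, 3, 19)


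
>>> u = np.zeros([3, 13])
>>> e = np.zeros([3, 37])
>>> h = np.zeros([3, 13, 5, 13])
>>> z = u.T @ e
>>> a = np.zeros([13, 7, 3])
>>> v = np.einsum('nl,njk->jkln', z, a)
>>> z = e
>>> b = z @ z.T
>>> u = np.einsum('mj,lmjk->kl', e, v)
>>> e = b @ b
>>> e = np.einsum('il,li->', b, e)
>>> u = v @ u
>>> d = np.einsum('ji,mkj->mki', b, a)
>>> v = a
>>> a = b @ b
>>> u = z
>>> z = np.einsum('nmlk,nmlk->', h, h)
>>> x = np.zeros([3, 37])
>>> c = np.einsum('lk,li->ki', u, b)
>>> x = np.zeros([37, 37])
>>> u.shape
(3, 37)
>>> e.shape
()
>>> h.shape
(3, 13, 5, 13)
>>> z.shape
()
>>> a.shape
(3, 3)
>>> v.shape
(13, 7, 3)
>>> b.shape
(3, 3)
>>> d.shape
(13, 7, 3)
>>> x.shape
(37, 37)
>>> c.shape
(37, 3)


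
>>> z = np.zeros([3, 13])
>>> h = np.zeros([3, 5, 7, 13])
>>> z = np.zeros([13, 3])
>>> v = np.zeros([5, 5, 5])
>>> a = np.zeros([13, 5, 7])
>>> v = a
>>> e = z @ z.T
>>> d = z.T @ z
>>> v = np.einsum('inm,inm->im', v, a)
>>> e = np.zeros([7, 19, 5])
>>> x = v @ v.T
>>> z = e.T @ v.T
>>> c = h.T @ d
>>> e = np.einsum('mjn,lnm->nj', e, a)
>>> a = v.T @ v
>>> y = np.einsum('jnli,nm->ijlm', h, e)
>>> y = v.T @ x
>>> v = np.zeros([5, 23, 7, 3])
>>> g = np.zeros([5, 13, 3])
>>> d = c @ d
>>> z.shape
(5, 19, 13)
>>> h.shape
(3, 5, 7, 13)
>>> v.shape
(5, 23, 7, 3)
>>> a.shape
(7, 7)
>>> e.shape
(5, 19)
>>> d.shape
(13, 7, 5, 3)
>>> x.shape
(13, 13)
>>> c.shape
(13, 7, 5, 3)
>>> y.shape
(7, 13)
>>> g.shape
(5, 13, 3)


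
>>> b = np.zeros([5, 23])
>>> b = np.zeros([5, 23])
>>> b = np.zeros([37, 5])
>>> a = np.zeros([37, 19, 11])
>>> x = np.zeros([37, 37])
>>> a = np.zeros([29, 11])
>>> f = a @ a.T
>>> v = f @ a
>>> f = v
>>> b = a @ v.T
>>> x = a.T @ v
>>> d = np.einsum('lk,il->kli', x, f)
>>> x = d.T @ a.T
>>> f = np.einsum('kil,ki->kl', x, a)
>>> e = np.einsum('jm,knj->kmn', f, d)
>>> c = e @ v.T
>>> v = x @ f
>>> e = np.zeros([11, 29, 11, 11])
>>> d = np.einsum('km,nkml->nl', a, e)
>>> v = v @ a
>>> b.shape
(29, 29)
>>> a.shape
(29, 11)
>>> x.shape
(29, 11, 29)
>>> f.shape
(29, 29)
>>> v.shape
(29, 11, 11)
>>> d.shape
(11, 11)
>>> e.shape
(11, 29, 11, 11)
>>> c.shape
(11, 29, 29)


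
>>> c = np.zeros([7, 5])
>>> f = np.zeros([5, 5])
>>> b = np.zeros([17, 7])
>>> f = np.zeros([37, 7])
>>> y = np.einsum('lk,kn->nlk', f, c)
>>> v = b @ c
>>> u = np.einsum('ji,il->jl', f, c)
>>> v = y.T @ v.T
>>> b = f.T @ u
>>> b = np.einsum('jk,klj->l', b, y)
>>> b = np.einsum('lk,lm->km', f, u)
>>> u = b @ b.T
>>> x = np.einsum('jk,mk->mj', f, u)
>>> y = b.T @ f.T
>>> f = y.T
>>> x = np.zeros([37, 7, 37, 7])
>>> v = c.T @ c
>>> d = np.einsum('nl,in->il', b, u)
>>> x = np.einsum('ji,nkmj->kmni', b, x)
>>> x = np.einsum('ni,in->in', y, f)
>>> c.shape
(7, 5)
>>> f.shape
(37, 5)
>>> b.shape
(7, 5)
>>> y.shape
(5, 37)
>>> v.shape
(5, 5)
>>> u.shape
(7, 7)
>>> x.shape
(37, 5)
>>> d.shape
(7, 5)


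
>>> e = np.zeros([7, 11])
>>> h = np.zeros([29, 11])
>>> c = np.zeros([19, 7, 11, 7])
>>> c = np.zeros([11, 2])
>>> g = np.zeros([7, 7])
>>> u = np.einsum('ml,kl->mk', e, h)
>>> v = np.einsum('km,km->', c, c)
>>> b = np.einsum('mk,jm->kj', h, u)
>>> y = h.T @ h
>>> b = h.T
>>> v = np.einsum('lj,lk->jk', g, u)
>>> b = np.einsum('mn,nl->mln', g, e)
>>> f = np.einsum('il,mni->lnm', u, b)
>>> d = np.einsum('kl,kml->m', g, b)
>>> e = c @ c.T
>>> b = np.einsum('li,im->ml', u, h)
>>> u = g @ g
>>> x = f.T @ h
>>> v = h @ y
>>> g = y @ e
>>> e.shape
(11, 11)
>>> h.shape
(29, 11)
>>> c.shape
(11, 2)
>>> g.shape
(11, 11)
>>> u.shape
(7, 7)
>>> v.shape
(29, 11)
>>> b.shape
(11, 7)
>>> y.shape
(11, 11)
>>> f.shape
(29, 11, 7)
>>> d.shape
(11,)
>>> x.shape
(7, 11, 11)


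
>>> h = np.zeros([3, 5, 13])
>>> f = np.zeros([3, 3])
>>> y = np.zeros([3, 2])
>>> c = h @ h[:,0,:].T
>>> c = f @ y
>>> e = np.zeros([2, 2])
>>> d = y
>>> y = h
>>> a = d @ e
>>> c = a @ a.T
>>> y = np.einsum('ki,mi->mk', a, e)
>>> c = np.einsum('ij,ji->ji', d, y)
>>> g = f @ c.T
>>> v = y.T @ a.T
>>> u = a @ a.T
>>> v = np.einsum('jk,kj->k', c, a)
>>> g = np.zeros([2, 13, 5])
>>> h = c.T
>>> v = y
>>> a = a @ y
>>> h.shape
(3, 2)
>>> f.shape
(3, 3)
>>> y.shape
(2, 3)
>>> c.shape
(2, 3)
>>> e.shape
(2, 2)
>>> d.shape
(3, 2)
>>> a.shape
(3, 3)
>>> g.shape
(2, 13, 5)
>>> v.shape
(2, 3)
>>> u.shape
(3, 3)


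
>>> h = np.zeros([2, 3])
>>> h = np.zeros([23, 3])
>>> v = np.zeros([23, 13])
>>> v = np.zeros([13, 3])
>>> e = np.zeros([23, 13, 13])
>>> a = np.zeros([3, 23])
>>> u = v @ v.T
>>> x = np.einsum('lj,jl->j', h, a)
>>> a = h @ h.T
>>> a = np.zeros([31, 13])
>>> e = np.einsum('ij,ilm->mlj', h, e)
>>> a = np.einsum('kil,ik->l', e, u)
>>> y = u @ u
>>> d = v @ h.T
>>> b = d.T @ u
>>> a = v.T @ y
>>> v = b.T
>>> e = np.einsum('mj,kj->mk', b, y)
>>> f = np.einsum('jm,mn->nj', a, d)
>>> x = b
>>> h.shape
(23, 3)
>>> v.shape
(13, 23)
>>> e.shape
(23, 13)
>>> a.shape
(3, 13)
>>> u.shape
(13, 13)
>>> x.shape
(23, 13)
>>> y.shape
(13, 13)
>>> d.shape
(13, 23)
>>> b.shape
(23, 13)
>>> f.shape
(23, 3)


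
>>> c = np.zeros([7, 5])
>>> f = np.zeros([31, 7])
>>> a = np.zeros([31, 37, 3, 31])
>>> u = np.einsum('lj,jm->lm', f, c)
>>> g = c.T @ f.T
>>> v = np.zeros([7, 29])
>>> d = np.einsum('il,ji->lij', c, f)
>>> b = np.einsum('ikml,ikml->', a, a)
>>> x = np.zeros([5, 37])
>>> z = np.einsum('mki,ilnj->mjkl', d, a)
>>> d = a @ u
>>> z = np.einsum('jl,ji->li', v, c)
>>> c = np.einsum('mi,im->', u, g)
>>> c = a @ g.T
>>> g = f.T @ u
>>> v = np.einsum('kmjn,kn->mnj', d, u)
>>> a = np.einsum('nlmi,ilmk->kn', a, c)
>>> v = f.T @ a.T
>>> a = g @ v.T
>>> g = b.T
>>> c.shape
(31, 37, 3, 5)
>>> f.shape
(31, 7)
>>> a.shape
(7, 7)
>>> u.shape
(31, 5)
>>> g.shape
()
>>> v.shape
(7, 5)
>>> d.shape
(31, 37, 3, 5)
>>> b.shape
()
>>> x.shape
(5, 37)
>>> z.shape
(29, 5)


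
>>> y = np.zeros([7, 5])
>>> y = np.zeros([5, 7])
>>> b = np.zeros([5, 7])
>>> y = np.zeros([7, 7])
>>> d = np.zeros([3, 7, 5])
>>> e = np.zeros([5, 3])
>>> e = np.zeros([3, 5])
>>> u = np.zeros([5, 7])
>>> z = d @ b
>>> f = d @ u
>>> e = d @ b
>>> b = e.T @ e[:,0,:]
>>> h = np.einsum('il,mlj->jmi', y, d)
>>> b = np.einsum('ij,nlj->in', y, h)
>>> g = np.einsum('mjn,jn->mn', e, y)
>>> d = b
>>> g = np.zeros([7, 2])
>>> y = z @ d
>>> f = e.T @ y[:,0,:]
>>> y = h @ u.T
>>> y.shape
(5, 3, 5)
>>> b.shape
(7, 5)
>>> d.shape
(7, 5)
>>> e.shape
(3, 7, 7)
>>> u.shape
(5, 7)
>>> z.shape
(3, 7, 7)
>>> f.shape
(7, 7, 5)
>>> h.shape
(5, 3, 7)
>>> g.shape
(7, 2)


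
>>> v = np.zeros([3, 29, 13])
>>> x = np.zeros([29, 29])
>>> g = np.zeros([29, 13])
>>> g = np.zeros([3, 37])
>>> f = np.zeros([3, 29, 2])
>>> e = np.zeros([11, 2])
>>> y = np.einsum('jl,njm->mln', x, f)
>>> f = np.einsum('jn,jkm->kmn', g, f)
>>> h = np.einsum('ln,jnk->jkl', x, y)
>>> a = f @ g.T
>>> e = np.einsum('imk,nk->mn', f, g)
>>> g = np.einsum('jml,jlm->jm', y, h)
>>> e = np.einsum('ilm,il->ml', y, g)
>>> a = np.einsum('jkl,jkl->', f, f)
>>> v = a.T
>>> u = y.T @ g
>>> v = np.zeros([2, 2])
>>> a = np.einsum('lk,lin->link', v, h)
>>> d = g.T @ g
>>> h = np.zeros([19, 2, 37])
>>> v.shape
(2, 2)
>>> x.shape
(29, 29)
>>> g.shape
(2, 29)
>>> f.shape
(29, 2, 37)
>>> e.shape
(3, 29)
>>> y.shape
(2, 29, 3)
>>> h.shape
(19, 2, 37)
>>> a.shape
(2, 3, 29, 2)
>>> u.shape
(3, 29, 29)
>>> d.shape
(29, 29)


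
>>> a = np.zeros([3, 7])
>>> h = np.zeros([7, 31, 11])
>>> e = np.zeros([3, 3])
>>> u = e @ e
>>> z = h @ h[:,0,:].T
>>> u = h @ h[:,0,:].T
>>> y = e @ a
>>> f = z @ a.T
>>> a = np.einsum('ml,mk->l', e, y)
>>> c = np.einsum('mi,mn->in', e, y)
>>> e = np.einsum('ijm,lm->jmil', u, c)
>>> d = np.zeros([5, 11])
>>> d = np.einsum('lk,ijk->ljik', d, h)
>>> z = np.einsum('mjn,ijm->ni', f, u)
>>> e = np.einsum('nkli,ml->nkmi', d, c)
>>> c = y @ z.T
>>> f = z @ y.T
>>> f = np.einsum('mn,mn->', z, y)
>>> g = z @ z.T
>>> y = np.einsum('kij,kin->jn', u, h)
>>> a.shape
(3,)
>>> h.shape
(7, 31, 11)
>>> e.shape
(5, 31, 3, 11)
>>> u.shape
(7, 31, 7)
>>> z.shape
(3, 7)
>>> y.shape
(7, 11)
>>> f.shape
()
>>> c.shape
(3, 3)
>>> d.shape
(5, 31, 7, 11)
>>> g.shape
(3, 3)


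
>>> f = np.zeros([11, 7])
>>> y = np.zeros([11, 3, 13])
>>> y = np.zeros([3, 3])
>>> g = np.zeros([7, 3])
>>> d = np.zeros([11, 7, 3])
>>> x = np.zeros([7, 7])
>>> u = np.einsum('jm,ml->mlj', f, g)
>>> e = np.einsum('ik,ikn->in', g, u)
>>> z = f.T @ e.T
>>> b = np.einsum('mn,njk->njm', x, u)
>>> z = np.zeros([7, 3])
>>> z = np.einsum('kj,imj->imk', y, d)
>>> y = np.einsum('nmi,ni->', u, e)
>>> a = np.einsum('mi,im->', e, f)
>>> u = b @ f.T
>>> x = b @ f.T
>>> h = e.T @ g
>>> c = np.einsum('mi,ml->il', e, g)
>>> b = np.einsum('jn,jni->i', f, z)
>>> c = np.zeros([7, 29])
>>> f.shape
(11, 7)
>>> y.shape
()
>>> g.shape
(7, 3)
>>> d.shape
(11, 7, 3)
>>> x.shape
(7, 3, 11)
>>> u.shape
(7, 3, 11)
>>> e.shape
(7, 11)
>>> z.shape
(11, 7, 3)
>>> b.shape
(3,)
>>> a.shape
()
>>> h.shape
(11, 3)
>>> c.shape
(7, 29)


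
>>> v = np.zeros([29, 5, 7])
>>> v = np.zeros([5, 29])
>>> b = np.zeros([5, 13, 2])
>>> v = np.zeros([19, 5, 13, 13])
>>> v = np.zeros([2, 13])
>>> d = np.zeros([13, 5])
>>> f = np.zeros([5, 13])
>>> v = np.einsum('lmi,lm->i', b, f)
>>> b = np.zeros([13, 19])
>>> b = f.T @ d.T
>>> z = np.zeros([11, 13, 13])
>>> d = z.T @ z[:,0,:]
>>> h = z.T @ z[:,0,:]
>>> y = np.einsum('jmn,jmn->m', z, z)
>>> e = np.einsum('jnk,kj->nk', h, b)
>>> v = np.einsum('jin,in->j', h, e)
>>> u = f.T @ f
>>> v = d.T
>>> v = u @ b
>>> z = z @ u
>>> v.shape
(13, 13)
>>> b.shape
(13, 13)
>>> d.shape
(13, 13, 13)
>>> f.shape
(5, 13)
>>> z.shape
(11, 13, 13)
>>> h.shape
(13, 13, 13)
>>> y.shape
(13,)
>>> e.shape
(13, 13)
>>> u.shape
(13, 13)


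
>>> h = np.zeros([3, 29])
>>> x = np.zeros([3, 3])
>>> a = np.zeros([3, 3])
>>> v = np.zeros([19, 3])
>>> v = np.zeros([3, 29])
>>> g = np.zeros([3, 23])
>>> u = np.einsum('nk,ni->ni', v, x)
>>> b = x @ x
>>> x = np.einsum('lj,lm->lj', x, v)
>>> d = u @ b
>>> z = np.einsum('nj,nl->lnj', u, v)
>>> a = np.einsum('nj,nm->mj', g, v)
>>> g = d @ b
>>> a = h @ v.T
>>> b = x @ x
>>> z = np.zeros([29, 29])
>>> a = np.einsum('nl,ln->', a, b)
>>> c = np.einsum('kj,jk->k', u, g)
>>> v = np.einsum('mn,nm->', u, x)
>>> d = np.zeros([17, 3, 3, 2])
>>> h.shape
(3, 29)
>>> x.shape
(3, 3)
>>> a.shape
()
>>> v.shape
()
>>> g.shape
(3, 3)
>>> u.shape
(3, 3)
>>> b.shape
(3, 3)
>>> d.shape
(17, 3, 3, 2)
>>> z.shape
(29, 29)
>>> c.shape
(3,)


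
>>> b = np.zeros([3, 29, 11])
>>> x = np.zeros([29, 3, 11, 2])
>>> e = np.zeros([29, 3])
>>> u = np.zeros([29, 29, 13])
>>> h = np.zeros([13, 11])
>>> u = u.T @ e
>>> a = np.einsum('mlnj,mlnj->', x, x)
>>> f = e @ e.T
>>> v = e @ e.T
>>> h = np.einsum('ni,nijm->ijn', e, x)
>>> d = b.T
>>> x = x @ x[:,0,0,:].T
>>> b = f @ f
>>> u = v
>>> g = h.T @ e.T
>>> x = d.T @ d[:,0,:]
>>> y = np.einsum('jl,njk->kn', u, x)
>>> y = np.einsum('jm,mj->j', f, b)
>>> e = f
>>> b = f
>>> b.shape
(29, 29)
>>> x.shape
(3, 29, 3)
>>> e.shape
(29, 29)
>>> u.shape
(29, 29)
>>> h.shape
(3, 11, 29)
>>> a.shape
()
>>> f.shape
(29, 29)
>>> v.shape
(29, 29)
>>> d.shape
(11, 29, 3)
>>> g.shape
(29, 11, 29)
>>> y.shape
(29,)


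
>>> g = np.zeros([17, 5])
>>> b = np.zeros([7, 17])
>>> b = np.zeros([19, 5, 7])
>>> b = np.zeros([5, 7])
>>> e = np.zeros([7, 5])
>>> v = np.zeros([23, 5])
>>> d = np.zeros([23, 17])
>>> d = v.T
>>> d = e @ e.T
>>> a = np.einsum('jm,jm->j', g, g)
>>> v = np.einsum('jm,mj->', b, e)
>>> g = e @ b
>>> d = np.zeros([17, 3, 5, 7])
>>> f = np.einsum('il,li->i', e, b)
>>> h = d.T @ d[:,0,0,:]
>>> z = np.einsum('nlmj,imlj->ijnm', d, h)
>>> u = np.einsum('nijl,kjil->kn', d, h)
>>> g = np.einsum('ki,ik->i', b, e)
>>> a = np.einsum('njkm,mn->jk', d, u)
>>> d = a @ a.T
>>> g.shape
(7,)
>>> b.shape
(5, 7)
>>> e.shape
(7, 5)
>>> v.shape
()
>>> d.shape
(3, 3)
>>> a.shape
(3, 5)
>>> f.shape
(7,)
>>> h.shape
(7, 5, 3, 7)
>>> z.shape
(7, 7, 17, 5)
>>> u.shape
(7, 17)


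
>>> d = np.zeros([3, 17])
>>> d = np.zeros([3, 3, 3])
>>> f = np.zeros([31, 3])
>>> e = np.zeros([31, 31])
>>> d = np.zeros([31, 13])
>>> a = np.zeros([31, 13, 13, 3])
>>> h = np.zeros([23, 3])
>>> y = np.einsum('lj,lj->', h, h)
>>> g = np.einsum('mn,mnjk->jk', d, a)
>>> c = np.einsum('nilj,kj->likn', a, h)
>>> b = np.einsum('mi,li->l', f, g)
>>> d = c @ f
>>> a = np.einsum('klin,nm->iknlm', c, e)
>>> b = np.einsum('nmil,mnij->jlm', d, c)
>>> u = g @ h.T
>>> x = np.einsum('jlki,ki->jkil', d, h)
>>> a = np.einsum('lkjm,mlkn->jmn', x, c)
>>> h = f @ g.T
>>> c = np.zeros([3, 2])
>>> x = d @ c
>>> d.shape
(13, 13, 23, 3)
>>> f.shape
(31, 3)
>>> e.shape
(31, 31)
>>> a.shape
(3, 13, 31)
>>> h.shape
(31, 13)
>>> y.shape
()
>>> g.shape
(13, 3)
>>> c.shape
(3, 2)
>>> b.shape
(31, 3, 13)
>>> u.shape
(13, 23)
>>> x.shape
(13, 13, 23, 2)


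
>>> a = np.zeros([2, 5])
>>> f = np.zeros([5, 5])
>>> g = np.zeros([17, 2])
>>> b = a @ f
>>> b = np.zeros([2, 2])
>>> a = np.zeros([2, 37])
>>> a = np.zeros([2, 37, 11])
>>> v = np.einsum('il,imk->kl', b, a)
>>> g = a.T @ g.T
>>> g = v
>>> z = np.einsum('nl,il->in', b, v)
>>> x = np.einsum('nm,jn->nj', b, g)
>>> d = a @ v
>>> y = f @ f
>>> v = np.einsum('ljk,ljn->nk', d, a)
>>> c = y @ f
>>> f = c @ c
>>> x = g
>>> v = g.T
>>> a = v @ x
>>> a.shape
(2, 2)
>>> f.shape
(5, 5)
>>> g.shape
(11, 2)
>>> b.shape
(2, 2)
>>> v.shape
(2, 11)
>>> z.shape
(11, 2)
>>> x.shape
(11, 2)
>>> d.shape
(2, 37, 2)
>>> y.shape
(5, 5)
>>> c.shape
(5, 5)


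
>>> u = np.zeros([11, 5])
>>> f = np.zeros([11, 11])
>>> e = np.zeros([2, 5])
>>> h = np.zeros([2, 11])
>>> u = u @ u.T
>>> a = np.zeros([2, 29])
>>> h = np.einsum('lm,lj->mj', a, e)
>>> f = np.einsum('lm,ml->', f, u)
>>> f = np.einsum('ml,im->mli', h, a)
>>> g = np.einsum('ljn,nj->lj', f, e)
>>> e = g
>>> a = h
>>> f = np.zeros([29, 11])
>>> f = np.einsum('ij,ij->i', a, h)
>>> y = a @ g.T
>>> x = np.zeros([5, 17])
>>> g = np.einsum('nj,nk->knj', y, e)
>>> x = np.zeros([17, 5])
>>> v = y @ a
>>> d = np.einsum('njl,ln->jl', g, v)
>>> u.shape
(11, 11)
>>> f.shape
(29,)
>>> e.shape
(29, 5)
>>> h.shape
(29, 5)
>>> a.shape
(29, 5)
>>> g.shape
(5, 29, 29)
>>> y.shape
(29, 29)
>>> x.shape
(17, 5)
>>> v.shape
(29, 5)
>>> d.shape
(29, 29)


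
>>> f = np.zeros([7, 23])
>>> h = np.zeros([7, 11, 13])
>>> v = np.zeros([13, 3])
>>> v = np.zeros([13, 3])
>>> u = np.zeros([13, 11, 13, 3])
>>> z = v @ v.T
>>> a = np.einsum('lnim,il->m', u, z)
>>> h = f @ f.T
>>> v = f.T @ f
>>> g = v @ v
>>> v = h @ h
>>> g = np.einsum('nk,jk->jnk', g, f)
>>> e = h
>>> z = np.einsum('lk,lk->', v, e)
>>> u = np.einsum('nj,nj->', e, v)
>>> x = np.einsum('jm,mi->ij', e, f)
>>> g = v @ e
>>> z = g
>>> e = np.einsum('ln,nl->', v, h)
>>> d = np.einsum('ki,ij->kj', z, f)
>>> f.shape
(7, 23)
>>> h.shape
(7, 7)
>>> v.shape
(7, 7)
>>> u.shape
()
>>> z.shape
(7, 7)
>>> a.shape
(3,)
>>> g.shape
(7, 7)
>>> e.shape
()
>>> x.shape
(23, 7)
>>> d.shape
(7, 23)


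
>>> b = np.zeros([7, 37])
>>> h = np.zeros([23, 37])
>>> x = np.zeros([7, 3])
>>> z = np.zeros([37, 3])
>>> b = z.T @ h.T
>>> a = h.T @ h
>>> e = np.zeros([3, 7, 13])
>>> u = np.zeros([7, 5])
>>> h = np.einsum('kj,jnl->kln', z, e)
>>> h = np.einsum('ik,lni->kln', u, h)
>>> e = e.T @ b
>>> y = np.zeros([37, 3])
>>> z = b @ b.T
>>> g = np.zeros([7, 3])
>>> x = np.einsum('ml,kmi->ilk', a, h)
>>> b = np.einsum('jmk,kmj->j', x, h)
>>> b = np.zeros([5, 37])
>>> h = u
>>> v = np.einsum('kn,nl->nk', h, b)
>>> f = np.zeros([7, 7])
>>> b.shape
(5, 37)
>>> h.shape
(7, 5)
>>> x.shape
(13, 37, 5)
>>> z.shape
(3, 3)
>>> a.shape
(37, 37)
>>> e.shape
(13, 7, 23)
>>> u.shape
(7, 5)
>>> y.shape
(37, 3)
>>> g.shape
(7, 3)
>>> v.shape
(5, 7)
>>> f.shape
(7, 7)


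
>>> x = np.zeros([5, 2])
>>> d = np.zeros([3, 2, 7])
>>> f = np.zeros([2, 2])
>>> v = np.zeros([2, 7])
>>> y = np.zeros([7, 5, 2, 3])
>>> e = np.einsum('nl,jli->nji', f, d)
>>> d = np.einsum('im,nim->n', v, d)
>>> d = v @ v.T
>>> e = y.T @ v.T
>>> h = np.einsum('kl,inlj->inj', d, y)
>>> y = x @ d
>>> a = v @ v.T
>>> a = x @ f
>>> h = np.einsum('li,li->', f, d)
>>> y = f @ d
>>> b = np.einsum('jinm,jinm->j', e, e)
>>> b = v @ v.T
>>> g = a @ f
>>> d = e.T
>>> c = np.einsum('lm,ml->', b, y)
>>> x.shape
(5, 2)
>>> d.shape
(2, 5, 2, 3)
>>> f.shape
(2, 2)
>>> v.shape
(2, 7)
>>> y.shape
(2, 2)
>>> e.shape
(3, 2, 5, 2)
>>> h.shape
()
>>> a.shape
(5, 2)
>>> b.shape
(2, 2)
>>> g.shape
(5, 2)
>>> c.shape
()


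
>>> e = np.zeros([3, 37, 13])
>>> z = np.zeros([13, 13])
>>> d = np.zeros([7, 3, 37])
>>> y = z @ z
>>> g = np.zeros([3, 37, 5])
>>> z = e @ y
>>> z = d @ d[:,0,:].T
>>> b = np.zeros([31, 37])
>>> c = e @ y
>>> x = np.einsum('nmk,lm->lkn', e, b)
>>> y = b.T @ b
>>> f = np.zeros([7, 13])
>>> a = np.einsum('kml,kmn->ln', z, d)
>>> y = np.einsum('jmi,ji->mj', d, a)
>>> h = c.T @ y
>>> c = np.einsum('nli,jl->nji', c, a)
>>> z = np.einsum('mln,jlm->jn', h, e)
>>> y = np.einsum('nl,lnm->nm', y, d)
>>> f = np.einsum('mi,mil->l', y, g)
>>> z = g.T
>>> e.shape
(3, 37, 13)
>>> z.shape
(5, 37, 3)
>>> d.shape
(7, 3, 37)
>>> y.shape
(3, 37)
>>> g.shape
(3, 37, 5)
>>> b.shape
(31, 37)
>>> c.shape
(3, 7, 13)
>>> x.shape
(31, 13, 3)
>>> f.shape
(5,)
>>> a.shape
(7, 37)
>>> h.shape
(13, 37, 7)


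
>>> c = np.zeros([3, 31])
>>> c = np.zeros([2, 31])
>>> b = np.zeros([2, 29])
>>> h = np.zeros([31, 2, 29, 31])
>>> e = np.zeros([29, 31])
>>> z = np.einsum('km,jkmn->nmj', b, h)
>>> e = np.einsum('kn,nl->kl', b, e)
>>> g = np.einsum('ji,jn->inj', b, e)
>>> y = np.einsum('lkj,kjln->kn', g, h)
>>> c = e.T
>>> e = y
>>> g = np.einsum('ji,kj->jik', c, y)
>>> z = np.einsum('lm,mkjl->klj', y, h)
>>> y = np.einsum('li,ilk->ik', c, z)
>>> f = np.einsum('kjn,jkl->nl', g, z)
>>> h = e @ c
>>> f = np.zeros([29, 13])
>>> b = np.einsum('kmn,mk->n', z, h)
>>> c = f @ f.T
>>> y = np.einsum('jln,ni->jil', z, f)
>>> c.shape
(29, 29)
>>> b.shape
(29,)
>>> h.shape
(31, 2)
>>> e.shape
(31, 31)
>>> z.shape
(2, 31, 29)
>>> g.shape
(31, 2, 31)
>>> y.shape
(2, 13, 31)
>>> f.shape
(29, 13)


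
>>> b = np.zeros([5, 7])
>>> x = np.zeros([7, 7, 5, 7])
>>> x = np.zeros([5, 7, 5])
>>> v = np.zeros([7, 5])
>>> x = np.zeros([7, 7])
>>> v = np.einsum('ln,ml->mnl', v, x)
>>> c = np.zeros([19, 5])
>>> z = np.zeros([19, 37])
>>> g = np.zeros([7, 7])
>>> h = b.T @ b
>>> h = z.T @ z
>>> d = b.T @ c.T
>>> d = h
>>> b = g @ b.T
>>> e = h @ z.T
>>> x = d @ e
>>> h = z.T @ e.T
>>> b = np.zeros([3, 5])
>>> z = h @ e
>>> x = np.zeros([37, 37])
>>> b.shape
(3, 5)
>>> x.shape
(37, 37)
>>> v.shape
(7, 5, 7)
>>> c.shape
(19, 5)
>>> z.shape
(37, 19)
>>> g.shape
(7, 7)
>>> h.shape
(37, 37)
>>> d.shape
(37, 37)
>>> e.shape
(37, 19)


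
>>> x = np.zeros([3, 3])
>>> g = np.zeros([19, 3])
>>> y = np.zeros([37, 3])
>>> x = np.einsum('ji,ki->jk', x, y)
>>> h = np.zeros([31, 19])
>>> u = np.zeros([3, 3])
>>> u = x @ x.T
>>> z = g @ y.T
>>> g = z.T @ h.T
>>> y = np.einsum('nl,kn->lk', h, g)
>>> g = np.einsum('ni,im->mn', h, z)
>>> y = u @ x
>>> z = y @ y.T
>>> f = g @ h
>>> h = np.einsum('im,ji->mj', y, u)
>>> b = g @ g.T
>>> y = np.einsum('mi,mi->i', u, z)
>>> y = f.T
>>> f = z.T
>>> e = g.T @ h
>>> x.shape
(3, 37)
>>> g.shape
(37, 31)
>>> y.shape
(19, 37)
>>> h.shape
(37, 3)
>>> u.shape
(3, 3)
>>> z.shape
(3, 3)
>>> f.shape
(3, 3)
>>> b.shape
(37, 37)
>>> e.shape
(31, 3)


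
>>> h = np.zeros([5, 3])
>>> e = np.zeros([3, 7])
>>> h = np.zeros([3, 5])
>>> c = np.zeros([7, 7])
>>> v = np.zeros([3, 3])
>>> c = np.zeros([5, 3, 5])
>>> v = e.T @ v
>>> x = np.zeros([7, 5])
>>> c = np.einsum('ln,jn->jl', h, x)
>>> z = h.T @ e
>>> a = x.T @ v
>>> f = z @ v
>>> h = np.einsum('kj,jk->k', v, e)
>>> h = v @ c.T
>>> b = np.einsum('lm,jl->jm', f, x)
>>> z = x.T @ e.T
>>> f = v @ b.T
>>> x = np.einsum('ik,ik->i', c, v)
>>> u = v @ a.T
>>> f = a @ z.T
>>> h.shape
(7, 7)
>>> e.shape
(3, 7)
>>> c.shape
(7, 3)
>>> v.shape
(7, 3)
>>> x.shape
(7,)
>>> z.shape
(5, 3)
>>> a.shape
(5, 3)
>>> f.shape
(5, 5)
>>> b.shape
(7, 3)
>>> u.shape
(7, 5)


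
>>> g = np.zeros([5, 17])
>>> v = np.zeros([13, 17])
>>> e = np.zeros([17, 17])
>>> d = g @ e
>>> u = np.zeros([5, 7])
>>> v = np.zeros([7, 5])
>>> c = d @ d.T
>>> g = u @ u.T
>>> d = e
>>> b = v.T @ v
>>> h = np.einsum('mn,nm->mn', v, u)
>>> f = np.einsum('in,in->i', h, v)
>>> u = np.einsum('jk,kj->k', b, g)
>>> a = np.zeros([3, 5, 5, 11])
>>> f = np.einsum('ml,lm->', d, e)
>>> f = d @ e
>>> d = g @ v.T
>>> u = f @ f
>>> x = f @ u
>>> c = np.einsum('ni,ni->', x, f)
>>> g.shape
(5, 5)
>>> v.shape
(7, 5)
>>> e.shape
(17, 17)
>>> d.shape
(5, 7)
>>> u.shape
(17, 17)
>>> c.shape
()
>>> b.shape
(5, 5)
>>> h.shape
(7, 5)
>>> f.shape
(17, 17)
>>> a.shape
(3, 5, 5, 11)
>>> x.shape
(17, 17)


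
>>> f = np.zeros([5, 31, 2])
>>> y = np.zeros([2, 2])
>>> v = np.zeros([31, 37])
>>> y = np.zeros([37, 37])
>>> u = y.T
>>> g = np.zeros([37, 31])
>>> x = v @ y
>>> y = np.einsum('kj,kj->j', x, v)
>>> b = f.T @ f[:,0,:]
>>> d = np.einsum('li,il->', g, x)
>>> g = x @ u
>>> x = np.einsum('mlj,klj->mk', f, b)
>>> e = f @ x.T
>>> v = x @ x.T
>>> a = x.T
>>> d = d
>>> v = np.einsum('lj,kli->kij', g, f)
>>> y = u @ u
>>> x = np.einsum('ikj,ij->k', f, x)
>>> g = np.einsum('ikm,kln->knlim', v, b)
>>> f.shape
(5, 31, 2)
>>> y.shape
(37, 37)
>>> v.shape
(5, 2, 37)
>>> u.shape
(37, 37)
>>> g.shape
(2, 2, 31, 5, 37)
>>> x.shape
(31,)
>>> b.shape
(2, 31, 2)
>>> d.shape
()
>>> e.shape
(5, 31, 5)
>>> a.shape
(2, 5)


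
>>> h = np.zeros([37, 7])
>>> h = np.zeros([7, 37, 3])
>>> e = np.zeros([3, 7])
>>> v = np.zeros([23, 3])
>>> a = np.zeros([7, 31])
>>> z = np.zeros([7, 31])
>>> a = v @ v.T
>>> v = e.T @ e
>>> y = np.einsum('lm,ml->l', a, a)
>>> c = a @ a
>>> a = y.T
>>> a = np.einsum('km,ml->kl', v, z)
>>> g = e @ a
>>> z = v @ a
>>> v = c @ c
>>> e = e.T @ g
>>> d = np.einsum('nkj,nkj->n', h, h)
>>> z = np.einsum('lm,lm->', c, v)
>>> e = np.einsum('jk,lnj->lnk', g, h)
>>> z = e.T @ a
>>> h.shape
(7, 37, 3)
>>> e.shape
(7, 37, 31)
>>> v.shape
(23, 23)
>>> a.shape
(7, 31)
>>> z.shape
(31, 37, 31)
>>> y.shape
(23,)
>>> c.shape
(23, 23)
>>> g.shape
(3, 31)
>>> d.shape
(7,)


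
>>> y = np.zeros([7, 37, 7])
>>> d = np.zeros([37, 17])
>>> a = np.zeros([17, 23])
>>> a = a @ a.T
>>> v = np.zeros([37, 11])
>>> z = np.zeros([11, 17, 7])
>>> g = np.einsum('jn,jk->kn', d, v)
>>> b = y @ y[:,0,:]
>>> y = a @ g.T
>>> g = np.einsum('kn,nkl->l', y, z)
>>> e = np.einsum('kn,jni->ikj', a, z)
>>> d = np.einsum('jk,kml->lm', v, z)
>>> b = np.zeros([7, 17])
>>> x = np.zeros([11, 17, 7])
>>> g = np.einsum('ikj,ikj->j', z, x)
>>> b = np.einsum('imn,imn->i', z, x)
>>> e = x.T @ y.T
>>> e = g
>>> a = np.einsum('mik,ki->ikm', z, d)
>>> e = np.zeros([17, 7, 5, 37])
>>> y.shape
(17, 11)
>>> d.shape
(7, 17)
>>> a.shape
(17, 7, 11)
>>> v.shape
(37, 11)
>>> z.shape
(11, 17, 7)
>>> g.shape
(7,)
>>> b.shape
(11,)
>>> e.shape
(17, 7, 5, 37)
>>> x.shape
(11, 17, 7)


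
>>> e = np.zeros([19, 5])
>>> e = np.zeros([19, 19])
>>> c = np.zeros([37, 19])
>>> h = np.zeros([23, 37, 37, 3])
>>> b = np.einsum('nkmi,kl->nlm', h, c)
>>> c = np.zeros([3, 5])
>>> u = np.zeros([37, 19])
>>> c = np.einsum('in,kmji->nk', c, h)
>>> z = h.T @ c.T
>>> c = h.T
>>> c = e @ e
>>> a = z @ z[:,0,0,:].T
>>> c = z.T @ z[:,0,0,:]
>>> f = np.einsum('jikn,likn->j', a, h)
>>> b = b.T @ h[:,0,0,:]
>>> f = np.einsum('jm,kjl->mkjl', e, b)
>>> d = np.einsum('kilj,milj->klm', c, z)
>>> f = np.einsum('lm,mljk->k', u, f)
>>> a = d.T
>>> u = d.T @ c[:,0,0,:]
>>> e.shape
(19, 19)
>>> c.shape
(5, 37, 37, 5)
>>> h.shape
(23, 37, 37, 3)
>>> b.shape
(37, 19, 3)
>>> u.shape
(3, 37, 5)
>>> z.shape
(3, 37, 37, 5)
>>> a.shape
(3, 37, 5)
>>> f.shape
(3,)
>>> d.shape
(5, 37, 3)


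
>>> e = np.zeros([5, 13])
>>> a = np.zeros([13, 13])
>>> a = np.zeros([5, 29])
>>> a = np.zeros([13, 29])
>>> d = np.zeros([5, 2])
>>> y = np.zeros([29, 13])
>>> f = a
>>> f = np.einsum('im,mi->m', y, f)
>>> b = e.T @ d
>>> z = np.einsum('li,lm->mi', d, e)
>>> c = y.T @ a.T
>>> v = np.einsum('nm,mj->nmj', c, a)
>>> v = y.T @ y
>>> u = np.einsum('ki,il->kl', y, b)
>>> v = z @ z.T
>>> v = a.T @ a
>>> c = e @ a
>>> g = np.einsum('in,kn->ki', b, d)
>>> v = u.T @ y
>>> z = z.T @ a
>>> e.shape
(5, 13)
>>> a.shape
(13, 29)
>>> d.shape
(5, 2)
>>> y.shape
(29, 13)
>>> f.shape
(13,)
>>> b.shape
(13, 2)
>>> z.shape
(2, 29)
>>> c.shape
(5, 29)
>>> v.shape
(2, 13)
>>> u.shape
(29, 2)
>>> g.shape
(5, 13)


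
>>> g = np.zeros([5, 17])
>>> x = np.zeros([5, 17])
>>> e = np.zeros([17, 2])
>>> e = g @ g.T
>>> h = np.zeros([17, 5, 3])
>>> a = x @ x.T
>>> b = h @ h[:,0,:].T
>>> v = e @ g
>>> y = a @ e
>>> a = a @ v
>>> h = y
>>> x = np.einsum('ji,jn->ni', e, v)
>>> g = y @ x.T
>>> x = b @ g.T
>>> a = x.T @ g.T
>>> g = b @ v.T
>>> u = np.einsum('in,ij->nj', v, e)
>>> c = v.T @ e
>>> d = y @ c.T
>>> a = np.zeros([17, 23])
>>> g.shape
(17, 5, 5)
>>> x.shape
(17, 5, 5)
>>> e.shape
(5, 5)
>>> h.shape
(5, 5)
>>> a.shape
(17, 23)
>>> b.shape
(17, 5, 17)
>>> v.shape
(5, 17)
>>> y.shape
(5, 5)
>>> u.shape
(17, 5)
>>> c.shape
(17, 5)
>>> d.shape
(5, 17)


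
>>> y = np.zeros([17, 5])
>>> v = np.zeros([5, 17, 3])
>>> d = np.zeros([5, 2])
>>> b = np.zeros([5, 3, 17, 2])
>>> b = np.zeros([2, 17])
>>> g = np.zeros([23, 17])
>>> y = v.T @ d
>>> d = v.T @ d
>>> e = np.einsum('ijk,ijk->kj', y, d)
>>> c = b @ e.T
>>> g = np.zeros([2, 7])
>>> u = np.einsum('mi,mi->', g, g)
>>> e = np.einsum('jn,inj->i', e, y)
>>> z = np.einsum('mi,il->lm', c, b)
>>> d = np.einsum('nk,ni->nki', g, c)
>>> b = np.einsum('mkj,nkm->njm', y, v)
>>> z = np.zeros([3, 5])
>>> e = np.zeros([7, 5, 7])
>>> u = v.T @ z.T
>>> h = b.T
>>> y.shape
(3, 17, 2)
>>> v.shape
(5, 17, 3)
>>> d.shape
(2, 7, 2)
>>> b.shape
(5, 2, 3)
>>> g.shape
(2, 7)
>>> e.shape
(7, 5, 7)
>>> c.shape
(2, 2)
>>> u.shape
(3, 17, 3)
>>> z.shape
(3, 5)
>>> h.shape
(3, 2, 5)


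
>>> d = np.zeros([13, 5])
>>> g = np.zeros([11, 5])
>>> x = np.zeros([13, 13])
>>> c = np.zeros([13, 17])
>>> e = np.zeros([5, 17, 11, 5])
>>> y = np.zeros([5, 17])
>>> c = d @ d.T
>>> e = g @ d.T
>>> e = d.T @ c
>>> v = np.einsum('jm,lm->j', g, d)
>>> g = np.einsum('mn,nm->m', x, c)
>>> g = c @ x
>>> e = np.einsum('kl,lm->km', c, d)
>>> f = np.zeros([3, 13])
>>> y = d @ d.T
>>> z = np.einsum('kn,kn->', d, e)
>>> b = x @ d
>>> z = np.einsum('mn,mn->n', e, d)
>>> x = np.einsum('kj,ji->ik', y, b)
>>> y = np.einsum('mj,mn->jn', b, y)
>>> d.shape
(13, 5)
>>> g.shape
(13, 13)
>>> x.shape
(5, 13)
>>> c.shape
(13, 13)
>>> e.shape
(13, 5)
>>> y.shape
(5, 13)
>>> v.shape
(11,)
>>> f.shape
(3, 13)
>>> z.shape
(5,)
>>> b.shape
(13, 5)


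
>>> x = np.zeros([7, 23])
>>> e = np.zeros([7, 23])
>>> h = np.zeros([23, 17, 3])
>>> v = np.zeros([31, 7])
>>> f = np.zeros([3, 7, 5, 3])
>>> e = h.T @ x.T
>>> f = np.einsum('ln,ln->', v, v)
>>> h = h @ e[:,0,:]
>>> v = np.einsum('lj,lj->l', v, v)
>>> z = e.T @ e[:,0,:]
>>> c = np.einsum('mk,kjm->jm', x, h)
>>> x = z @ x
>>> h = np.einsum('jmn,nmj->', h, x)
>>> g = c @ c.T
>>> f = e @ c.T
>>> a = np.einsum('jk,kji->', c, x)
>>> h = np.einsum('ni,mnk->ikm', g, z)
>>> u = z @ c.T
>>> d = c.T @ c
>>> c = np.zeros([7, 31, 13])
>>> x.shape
(7, 17, 23)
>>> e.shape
(3, 17, 7)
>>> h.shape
(17, 7, 7)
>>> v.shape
(31,)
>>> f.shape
(3, 17, 17)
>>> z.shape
(7, 17, 7)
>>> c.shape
(7, 31, 13)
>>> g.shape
(17, 17)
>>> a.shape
()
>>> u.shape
(7, 17, 17)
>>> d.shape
(7, 7)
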